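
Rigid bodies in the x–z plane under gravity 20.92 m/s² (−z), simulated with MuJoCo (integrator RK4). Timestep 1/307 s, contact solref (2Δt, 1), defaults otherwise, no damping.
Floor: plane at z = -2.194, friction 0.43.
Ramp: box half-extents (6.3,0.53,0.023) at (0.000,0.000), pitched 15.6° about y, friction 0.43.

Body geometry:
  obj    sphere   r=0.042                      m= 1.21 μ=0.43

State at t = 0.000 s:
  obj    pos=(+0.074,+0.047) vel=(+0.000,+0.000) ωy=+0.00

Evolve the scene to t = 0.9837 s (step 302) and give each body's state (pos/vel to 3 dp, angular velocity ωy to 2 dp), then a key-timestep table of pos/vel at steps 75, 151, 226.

State at t = 0.9837 s:
  obj    pos=(+1.947,-0.476) vel=(+3.807,-1.063) ωy=+94.11

Key-timestep trajectory:
   step    t(s)  obj.x    obj.z    obj.vx   obj.vz 
     75  0.2443   +0.190  +0.015  +0.946  -0.264
    151  0.4919   +0.542  -0.084  +1.904  -0.532
    226  0.7362   +1.123  -0.246  +2.849  -0.795


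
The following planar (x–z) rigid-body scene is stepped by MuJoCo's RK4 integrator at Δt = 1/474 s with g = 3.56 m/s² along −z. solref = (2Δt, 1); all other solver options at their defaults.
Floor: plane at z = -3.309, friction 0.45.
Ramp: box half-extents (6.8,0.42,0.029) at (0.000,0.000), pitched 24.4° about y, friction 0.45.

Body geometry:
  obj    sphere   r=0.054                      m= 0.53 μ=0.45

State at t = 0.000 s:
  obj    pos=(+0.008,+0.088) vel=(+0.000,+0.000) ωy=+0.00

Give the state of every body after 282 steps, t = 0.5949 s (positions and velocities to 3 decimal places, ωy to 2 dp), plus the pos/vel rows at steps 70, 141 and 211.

State at t = 0.5949 s:
  obj    pos=(+0.177,+0.011) vel=(+0.569,-0.258) ωy=+11.57

Key-timestep trajectory:
   step    t(s)  obj.x    obj.z    obj.vx   obj.vz 
     70  0.1477   +0.018  +0.083  +0.141  -0.064
    141  0.2975   +0.050  +0.068  +0.285  -0.129
    211  0.4451   +0.103  +0.045  +0.426  -0.193


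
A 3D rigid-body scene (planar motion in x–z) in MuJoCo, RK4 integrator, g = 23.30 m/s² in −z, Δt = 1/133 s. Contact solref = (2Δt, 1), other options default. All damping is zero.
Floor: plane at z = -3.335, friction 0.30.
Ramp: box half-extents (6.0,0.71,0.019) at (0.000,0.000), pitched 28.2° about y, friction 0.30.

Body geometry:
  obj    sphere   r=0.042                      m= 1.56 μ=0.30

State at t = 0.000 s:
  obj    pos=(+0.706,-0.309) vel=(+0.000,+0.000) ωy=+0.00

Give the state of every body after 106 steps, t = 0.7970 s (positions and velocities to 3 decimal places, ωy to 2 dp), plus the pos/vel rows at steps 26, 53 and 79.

State at t = 0.7970 s:
  obj    pos=(+2.907,-1.489) vel=(+5.523,-2.961) ωy=+149.19

Key-timestep trajectory:
   step    t(s)  obj.x    obj.z    obj.vx   obj.vz 
     26  0.1955   +0.838  -0.380  +1.355  -0.726
     53  0.3985   +1.256  -0.604  +2.761  -1.481
     79  0.5940   +1.928  -0.965  +4.116  -2.207


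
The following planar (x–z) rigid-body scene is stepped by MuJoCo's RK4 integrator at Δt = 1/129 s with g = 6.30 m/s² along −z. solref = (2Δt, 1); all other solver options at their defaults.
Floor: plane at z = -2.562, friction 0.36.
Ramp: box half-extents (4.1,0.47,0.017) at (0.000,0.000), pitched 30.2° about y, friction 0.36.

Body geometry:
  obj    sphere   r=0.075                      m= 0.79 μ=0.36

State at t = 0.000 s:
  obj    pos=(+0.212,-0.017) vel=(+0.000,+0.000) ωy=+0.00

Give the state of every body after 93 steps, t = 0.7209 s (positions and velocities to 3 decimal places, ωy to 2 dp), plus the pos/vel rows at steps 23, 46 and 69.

State at t = 0.7209 s:
  obj    pos=(+0.721,-0.313) vel=(+1.411,-0.821) ωy=+21.75

Key-timestep trajectory:
   step    t(s)  obj.x    obj.z    obj.vx   obj.vz 
     23  0.1783   +0.243  -0.035  +0.349  -0.203
     46  0.3566   +0.336  -0.089  +0.698  -0.406
     69  0.5349   +0.492  -0.180  +1.047  -0.609


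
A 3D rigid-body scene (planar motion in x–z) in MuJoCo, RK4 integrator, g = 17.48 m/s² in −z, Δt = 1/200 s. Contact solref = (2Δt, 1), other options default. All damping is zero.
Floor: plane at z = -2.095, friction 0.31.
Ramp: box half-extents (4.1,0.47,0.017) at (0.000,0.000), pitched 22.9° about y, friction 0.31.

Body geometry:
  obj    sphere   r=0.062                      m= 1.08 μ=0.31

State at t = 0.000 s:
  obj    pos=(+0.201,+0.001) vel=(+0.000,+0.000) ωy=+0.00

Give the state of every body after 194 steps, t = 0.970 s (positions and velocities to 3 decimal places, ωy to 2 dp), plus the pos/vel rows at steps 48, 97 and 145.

State at t = 0.970 s:
  obj    pos=(+2.307,-0.889) vel=(+4.341,-1.834) ωy=+76.00

Key-timestep trajectory:
   step    t(s)  obj.x    obj.z    obj.vx   obj.vz 
     48  0.2400   +0.330  -0.054  +1.074  -0.454
     97  0.4850   +0.727  -0.222  +2.171  -0.917
    145  0.7250   +1.377  -0.496  +3.245  -1.371


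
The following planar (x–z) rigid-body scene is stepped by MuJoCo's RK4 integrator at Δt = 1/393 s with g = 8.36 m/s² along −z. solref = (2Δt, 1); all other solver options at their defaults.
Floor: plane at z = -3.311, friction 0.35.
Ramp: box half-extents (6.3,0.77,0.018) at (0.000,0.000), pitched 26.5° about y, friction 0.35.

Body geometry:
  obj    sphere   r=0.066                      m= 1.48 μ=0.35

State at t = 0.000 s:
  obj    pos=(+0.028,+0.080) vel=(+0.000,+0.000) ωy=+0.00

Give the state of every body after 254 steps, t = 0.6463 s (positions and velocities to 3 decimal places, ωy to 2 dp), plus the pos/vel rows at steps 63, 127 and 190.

State at t = 0.6463 s:
  obj    pos=(+0.526,-0.168) vel=(+1.541,-0.768) ωy=+26.09

Key-timestep trajectory:
   step    t(s)  obj.x    obj.z    obj.vx   obj.vz 
     63  0.1603   +0.059  +0.065  +0.382  -0.191
    127  0.3232   +0.153  +0.018  +0.771  -0.384
    190  0.4835   +0.307  -0.059  +1.153  -0.575


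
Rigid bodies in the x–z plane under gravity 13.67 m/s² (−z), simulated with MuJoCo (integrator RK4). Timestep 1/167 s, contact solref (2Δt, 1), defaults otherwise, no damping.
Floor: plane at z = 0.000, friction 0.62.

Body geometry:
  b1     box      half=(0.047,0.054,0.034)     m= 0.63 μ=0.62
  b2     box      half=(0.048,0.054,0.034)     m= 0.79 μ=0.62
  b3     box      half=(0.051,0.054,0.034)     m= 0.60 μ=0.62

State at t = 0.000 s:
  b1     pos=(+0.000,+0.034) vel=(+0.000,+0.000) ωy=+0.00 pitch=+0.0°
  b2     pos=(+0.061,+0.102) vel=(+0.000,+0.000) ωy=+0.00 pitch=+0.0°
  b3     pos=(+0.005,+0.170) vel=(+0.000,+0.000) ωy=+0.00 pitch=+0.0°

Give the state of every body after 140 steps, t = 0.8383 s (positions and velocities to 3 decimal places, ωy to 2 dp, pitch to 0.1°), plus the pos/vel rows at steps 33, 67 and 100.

State at t = 0.8383 s:
  b1     pos=(+0.000,+0.034) vel=(+0.000,+0.000) ωy=+0.00 pitch=+0.0°
  b2     pos=(+0.107,+0.048) vel=(+0.000,+0.000) ωy=+0.00 pitch=+90.0°
  b3     pos=(-0.120,+0.034) vel=(+0.000,+0.000) ωy=+0.00 pitch=+180.0°

Key-timestep trajectory:
   step    t(s)  b1.x    b1.z    b1.vx   b1.vz   b2.x    b2.z    b2.vx   b2.vz   b3.x    b3.z    b3.vx   b3.vz 
     33  0.1976   +0.000  +0.034  +0.004  -0.002   +0.069  +0.097  +0.202  -0.155   -0.025  +0.123  -0.453  -0.343
     67  0.4012   +0.000  +0.034  +0.000  +0.000   +0.127  +0.057  +0.097  +0.024   -0.120  +0.031  +0.012  +0.130
    100  0.5988   +0.000  +0.034  +0.000  +0.000   +0.104  +0.047  -0.123  +0.126   -0.120  +0.034  +0.000  +0.000


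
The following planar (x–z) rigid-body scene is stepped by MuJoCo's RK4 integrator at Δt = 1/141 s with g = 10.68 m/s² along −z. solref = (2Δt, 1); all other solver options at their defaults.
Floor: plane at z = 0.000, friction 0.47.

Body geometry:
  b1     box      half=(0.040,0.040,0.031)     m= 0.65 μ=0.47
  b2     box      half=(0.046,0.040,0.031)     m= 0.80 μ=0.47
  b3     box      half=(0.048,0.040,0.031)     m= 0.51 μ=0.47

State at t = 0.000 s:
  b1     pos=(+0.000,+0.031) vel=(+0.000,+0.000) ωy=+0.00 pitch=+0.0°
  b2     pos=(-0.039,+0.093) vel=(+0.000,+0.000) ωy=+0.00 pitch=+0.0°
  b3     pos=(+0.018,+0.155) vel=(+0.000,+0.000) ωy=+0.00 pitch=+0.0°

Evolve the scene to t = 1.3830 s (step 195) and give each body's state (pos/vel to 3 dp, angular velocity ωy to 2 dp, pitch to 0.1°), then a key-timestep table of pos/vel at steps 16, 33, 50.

State at t = 1.3830 s:
  b1     pos=(+0.000,+0.031) vel=(+0.000,+0.000) ωy=+0.00 pitch=+0.0°
  b2     pos=(-0.039,+0.093) vel=(+0.000,+0.000) ωy=+0.00 pitch=-0.1°
  b3     pos=(+0.154,+0.031) vel=(+0.000,+0.000) ωy=+0.00 pitch=+180.0°

Key-timestep trajectory:
   step    t(s)  b1.x    b1.z    b1.vx   b1.vz   b2.x    b2.z    b2.vx   b2.vz   b3.x    b3.z    b3.vx   b3.vz 
     16  0.1135   +0.000  +0.031  +0.000  +0.000   -0.039  +0.093  -0.001  +0.000   +0.029  +0.148  +0.204  -0.181
     33  0.2340   +0.000  +0.031  +0.000  +0.000   -0.039  +0.093  +0.000  +0.000   +0.068  +0.108  +0.498  -0.277
     50  0.3546   +0.000  +0.031  +0.000  +0.000   -0.039  +0.093  +0.000  +0.000   +0.137  +0.028  +0.501  -0.164


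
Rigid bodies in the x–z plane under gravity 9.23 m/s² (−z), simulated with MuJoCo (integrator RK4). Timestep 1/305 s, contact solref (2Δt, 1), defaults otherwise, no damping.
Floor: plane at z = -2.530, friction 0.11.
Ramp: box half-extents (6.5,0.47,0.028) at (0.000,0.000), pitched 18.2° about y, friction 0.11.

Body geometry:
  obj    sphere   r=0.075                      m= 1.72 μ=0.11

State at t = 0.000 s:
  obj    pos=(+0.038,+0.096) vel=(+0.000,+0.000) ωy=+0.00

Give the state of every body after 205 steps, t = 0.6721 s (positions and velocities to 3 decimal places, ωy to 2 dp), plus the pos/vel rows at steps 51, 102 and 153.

State at t = 0.6721 s:
  obj    pos=(+0.480,-0.049) vel=(+1.315,-0.432) ωy=+18.45

Key-timestep trajectory:
   step    t(s)  obj.x    obj.z    obj.vx   obj.vz 
     51  0.1672   +0.065  +0.087  +0.327  -0.108
    102  0.3344   +0.147  +0.060  +0.654  -0.215
    153  0.5016   +0.284  +0.015  +0.981  -0.323


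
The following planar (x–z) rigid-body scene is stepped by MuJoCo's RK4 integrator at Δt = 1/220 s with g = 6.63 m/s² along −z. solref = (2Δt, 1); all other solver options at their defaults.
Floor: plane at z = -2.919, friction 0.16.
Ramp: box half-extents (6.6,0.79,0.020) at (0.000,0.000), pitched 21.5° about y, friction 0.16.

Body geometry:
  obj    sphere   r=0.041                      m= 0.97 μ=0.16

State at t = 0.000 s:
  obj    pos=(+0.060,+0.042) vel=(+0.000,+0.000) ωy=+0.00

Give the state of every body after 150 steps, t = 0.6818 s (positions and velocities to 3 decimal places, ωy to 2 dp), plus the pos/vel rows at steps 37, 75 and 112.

State at t = 0.6818 s:
  obj    pos=(+0.435,-0.106) vel=(+1.101,-0.434) ωy=+28.85

Key-timestep trajectory:
   step    t(s)  obj.x    obj.z    obj.vx   obj.vz 
     37  0.1682   +0.083  +0.033  +0.272  -0.107
     75  0.3409   +0.154  +0.005  +0.551  -0.217
    112  0.5091   +0.269  -0.041  +0.822  -0.324


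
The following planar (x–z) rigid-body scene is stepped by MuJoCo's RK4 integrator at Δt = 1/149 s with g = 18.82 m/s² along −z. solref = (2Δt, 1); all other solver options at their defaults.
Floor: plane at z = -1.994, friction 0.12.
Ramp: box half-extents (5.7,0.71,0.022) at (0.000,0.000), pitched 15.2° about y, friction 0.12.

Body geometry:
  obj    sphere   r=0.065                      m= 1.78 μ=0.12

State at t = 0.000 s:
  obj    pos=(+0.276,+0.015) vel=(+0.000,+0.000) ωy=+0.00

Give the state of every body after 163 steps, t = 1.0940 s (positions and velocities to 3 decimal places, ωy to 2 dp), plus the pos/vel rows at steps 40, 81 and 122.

State at t = 1.0940 s:
  obj    pos=(+2.312,-0.538) vel=(+3.721,-1.011) ωy=+59.30

Key-timestep trajectory:
   step    t(s)  obj.x    obj.z    obj.vx   obj.vz 
     40  0.2685   +0.399  -0.018  +0.913  -0.248
     81  0.5436   +0.779  -0.121  +1.849  -0.502
    122  0.8188   +1.416  -0.295  +2.785  -0.757


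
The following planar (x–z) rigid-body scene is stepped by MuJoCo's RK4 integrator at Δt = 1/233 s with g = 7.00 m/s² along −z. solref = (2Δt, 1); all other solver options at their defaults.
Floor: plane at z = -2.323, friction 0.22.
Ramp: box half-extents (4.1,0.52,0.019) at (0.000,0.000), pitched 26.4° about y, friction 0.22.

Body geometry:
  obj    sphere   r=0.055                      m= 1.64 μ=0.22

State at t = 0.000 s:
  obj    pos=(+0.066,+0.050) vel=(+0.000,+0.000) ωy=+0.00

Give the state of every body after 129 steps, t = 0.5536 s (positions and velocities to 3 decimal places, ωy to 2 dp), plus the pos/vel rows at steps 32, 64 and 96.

State at t = 0.5536 s:
  obj    pos=(+0.371,-0.102) vel=(+1.103,-0.547) ωy=+22.37

Key-timestep trajectory:
   step    t(s)  obj.x    obj.z    obj.vx   obj.vz 
     32  0.1373   +0.085  +0.041  +0.274  -0.136
     64  0.2747   +0.141  +0.013  +0.547  -0.272
     96  0.4120   +0.235  -0.034  +0.821  -0.407


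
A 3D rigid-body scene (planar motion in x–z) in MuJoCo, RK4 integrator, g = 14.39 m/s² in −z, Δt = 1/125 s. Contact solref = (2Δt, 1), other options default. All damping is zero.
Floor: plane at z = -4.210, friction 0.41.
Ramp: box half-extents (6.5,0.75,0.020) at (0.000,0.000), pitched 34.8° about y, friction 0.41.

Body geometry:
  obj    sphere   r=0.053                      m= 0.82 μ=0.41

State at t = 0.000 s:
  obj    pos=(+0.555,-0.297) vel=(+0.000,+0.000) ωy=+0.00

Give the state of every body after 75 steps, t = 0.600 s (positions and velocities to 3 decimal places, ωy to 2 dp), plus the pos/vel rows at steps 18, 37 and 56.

State at t = 0.600 s:
  obj    pos=(+1.422,-0.900) vel=(+2.890,-2.009) ωy=+66.39

Key-timestep trajectory:
   step    t(s)  obj.x    obj.z    obj.vx   obj.vz 
     18  0.1440   +0.605  -0.332  +0.694  -0.482
     37  0.2960   +0.766  -0.444  +1.426  -0.991
     56  0.4480   +1.039  -0.633  +2.158  -1.500


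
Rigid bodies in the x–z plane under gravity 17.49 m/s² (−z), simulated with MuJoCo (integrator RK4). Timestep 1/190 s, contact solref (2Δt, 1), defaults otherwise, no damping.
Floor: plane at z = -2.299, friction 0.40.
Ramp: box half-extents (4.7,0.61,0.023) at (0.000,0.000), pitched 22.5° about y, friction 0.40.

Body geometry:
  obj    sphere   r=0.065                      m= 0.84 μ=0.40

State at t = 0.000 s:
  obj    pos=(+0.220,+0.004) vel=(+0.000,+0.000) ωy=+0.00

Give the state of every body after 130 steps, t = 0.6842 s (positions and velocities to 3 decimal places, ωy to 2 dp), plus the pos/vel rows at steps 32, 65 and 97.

State at t = 0.6842 s:
  obj    pos=(+1.254,-0.424) vel=(+3.022,-1.252) ωy=+50.31

Key-timestep trajectory:
   step    t(s)  obj.x    obj.z    obj.vx   obj.vz 
     32  0.1684   +0.283  -0.022  +0.744  -0.308
     65  0.3421   +0.479  -0.103  +1.511  -0.626
     97  0.5105   +0.796  -0.234  +2.255  -0.934


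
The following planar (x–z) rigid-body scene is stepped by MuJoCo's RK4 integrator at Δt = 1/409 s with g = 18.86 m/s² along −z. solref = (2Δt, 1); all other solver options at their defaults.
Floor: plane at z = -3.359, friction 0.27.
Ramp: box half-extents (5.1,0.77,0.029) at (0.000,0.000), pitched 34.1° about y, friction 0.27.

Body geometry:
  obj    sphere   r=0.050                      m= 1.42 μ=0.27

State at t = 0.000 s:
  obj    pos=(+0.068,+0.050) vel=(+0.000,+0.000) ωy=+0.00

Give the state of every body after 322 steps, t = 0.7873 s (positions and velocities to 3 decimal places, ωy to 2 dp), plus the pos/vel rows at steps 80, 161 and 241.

State at t = 0.7873 s:
  obj    pos=(+2.006,-1.263) vel=(+4.924,-3.334) ωy=+118.90

Key-timestep trajectory:
   step    t(s)  obj.x    obj.z    obj.vx   obj.vz 
     80  0.1956   +0.188  -0.032  +1.224  -0.828
    161  0.3936   +0.552  -0.279  +2.462  -1.667
    241  0.5892   +1.154  -0.686  +3.685  -2.495


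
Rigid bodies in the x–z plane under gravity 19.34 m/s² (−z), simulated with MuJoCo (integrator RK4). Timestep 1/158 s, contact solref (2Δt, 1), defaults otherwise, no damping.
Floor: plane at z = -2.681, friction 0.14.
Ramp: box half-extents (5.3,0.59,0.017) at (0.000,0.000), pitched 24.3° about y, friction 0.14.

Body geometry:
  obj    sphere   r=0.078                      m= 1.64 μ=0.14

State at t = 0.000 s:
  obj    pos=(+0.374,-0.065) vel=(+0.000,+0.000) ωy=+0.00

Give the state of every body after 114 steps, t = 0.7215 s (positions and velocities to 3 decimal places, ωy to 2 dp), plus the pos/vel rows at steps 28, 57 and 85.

State at t = 0.7215 s:
  obj    pos=(+1.723,-0.674) vel=(+3.739,-1.688) ωy=+52.56

Key-timestep trajectory:
   step    t(s)  obj.x    obj.z    obj.vx   obj.vz 
     28  0.1772   +0.456  -0.101  +0.919  -0.415
     57  0.3608   +0.712  -0.217  +1.870  -0.844
     85  0.5380   +1.124  -0.403  +2.788  -1.259


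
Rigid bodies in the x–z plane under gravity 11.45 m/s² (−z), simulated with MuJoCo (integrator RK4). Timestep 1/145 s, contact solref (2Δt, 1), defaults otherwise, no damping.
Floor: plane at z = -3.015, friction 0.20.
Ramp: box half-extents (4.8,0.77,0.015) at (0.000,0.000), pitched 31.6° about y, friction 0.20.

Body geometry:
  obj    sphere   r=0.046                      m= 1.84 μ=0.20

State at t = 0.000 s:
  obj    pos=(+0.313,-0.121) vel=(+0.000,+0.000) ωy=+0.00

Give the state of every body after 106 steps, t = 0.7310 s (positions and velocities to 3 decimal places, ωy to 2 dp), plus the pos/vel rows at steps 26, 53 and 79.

State at t = 0.7310 s:
  obj    pos=(+1.289,-0.721) vel=(+2.669,-1.642) ωy=+68.07

Key-timestep trajectory:
   step    t(s)  obj.x    obj.z    obj.vx   obj.vz 
     26  0.1793   +0.372  -0.157  +0.655  -0.403
     53  0.3655   +0.557  -0.271  +1.335  -0.821
     79  0.5448   +0.855  -0.454  +1.989  -1.224


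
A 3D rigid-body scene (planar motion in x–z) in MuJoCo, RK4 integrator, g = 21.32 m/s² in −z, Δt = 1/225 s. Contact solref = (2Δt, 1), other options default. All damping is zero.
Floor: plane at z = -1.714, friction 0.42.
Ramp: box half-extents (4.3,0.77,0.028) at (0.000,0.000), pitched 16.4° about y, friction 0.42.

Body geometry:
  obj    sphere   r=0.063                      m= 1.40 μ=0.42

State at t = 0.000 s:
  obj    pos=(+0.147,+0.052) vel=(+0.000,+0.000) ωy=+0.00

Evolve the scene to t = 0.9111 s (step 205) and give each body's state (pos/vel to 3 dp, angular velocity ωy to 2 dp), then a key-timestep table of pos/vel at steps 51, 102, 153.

State at t = 0.9111 s:
  obj    pos=(+1.859,-0.452) vel=(+3.758,-1.106) ωy=+62.17

Key-timestep trajectory:
   step    t(s)  obj.x    obj.z    obj.vx   obj.vz 
     51  0.2267   +0.253  +0.020  +0.935  -0.275
    102  0.4533   +0.571  -0.073  +1.870  -0.550
    153  0.6800   +1.101  -0.229  +2.805  -0.825


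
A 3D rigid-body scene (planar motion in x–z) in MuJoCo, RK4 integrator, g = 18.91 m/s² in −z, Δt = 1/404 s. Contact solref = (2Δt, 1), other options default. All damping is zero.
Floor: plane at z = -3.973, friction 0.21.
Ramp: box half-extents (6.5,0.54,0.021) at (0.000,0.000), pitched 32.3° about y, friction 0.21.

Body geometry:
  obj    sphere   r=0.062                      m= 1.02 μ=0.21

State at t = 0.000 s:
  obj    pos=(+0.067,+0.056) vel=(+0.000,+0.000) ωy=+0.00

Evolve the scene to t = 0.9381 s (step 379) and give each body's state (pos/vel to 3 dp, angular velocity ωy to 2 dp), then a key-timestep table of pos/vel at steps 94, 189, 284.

State at t = 0.9381 s:
  obj    pos=(+2.752,-1.641) vel=(+5.724,-3.618) ωy=+109.19

Key-timestep trajectory:
   step    t(s)  obj.x    obj.z    obj.vx   obj.vz 
     94  0.2327   +0.232  -0.049  +1.420  -0.898
    189  0.4678   +0.735  -0.366  +2.854  -1.804
    284  0.7030   +1.575  -0.897  +4.289  -2.711


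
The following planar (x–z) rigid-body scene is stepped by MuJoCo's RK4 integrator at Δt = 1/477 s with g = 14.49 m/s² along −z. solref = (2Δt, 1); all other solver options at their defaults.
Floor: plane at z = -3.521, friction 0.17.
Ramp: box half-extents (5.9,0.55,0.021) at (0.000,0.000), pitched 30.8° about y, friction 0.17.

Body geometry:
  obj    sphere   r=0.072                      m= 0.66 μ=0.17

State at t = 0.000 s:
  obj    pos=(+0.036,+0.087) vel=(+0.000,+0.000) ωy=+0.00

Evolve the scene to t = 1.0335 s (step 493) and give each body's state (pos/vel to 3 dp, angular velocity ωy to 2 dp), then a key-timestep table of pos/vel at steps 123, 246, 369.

State at t = 1.0335 s:
  obj    pos=(+2.470,-1.364) vel=(+4.711,-2.804) ωy=+75.89

Key-timestep trajectory:
   step    t(s)  obj.x    obj.z    obj.vx   obj.vz 
    123  0.2579   +0.188  -0.004  +1.175  -0.702
    246  0.5157   +0.642  -0.275  +2.350  -1.403
    369  0.7736   +1.400  -0.726  +3.527  -2.099


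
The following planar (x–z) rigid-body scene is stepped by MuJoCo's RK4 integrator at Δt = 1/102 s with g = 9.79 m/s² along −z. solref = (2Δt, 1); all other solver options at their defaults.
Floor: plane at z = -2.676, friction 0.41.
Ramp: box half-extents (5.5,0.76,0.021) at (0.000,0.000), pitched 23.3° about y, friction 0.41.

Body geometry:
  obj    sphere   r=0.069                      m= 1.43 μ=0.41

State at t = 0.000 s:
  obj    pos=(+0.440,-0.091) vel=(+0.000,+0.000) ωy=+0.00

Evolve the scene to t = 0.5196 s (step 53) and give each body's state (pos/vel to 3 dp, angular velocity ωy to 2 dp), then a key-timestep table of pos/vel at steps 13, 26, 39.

State at t = 0.5196 s:
  obj    pos=(+0.783,-0.239) vel=(+1.320,-0.568) ωy=+20.81

Key-timestep trajectory:
   step    t(s)  obj.x    obj.z    obj.vx   obj.vz 
     13  0.1275   +0.461  -0.100  +0.324  -0.138
     26  0.2549   +0.523  -0.127  +0.648  -0.279
     39  0.3824   +0.626  -0.172  +0.971  -0.418


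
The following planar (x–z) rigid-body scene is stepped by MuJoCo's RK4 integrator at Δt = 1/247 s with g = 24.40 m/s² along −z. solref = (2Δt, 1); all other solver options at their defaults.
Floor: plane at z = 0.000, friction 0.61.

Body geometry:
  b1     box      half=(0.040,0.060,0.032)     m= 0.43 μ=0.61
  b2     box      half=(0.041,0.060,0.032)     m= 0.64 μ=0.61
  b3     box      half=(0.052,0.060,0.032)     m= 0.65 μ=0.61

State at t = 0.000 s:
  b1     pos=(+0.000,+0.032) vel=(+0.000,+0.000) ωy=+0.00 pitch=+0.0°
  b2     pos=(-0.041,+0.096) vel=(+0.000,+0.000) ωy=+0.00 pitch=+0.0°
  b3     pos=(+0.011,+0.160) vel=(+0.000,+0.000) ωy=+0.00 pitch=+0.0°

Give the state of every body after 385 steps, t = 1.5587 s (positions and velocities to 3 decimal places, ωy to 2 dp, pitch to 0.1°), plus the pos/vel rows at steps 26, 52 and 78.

State at t = 1.5587 s:
  b1     pos=(+0.000,+0.032) vel=(+0.000,+0.000) ωy=+0.00 pitch=+0.0°
  b2     pos=(-0.082,+0.041) vel=(+0.000,+0.000) ωy=+0.00 pitch=-90.0°
  b3     pos=(+0.137,+0.032) vel=(+0.000,+0.000) ωy=+0.00 pitch=+180.0°

Key-timestep trajectory:
   step    t(s)  b1.x    b1.z    b1.vx   b1.vz   b2.x    b2.z    b2.vx   b2.vz   b3.x    b3.z    b3.vx   b3.vz 
     26  0.1053   +0.000  +0.032  +0.000  +0.000   -0.041  +0.096  -0.002  +0.000   +0.032  +0.141  +0.343  -0.671
     52  0.2105   +0.000  +0.032  +0.000  +0.000   -0.045  +0.096  -0.097  -0.015   +0.103  +0.073  +0.794  -1.408
     78  0.3158   +0.000  +0.032  +0.000  +0.000   -0.072  +0.072  -0.384  -0.867   +0.137  +0.032  +0.000  +0.000


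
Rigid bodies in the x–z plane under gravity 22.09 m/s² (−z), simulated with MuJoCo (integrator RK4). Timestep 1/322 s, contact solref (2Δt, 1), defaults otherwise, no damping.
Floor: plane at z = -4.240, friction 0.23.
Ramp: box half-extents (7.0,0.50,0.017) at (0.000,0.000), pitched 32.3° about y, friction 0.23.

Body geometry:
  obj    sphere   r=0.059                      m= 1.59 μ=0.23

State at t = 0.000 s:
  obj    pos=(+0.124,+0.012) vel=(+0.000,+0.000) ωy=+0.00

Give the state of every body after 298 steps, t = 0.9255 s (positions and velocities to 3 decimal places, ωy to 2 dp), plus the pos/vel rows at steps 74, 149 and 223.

State at t = 0.9255 s:
  obj    pos=(+3.176,-1.918) vel=(+6.596,-4.170) ωy=+132.23

Key-timestep trajectory:
   step    t(s)  obj.x    obj.z    obj.vx   obj.vz 
     74  0.2298   +0.312  -0.107  +1.638  -1.036
    149  0.4627   +0.887  -0.471  +3.298  -2.085
    223  0.6925   +1.833  -1.069  +4.936  -3.120


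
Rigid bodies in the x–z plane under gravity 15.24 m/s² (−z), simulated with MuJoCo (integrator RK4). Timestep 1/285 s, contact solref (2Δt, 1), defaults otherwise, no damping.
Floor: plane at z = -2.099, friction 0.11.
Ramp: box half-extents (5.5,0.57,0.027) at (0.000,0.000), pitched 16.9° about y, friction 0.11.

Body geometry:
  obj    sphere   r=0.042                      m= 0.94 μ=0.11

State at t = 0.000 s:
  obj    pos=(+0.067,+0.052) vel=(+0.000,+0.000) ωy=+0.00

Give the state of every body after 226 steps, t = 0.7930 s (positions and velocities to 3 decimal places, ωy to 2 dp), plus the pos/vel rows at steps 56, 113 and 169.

State at t = 0.7930 s:
  obj    pos=(+1.019,-0.238) vel=(+2.401,-0.730) ωy=+59.73

Key-timestep trajectory:
   step    t(s)  obj.x    obj.z    obj.vx   obj.vz 
     56  0.1965   +0.125  +0.034  +0.595  -0.181
    113  0.3965   +0.305  -0.021  +1.201  -0.365
    169  0.5930   +0.599  -0.110  +1.796  -0.546


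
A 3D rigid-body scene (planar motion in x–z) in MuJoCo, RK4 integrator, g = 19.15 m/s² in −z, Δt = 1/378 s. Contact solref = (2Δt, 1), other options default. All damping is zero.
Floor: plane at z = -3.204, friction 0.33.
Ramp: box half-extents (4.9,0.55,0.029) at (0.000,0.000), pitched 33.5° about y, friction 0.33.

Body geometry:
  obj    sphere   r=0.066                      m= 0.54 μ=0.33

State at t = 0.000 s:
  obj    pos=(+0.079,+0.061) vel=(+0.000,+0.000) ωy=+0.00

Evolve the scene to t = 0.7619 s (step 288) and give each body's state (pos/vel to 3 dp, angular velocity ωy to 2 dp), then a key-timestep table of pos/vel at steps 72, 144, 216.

State at t = 0.7619 s:
  obj    pos=(+1.907,-1.148) vel=(+4.797,-3.175) ωy=+87.14

Key-timestep trajectory:
   step    t(s)  obj.x    obj.z    obj.vx   obj.vz 
     72  0.1905   +0.194  -0.014  +1.199  -0.794
    144  0.3810   +0.536  -0.241  +2.398  -1.588
    216  0.5714   +1.107  -0.619  +3.598  -2.381


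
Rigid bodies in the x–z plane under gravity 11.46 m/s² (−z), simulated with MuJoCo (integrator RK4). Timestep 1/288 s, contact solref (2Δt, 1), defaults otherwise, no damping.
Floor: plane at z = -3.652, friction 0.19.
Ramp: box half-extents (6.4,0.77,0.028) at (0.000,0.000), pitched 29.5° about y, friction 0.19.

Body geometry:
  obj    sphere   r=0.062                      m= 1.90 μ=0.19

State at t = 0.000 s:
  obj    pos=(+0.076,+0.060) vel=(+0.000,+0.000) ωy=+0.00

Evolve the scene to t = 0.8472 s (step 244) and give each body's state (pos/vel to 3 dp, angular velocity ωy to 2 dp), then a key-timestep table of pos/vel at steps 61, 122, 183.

State at t = 0.8472 s:
  obj    pos=(+1.335,-0.652) vel=(+2.973,-1.682) ωy=+55.07

Key-timestep trajectory:
   step    t(s)  obj.x    obj.z    obj.vx   obj.vz 
     61  0.2118   +0.155  +0.016  +0.743  -0.421
    122  0.4236   +0.391  -0.118  +1.486  -0.841
    183  0.6354   +0.785  -0.340  +2.229  -1.261


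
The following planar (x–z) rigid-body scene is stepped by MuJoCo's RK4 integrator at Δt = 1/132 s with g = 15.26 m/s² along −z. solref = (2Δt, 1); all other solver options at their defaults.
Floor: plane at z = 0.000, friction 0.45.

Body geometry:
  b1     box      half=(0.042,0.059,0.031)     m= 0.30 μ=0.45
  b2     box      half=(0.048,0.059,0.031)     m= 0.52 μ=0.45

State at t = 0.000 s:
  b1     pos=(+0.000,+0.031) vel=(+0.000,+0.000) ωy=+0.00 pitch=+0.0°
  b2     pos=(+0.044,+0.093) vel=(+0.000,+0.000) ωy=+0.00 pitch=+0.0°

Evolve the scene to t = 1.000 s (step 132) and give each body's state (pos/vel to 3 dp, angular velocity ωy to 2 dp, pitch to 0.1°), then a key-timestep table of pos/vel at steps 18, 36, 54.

State at t = 1.000 s:
  b1     pos=(+0.000,+0.031) vel=(+0.000,+0.000) ωy=+0.00 pitch=+0.0°
  b2     pos=(+0.090,+0.048) vel=(+0.000,+0.000) ωy=+0.00 pitch=+90.0°

Key-timestep trajectory:
   step    t(s)  b1.x    b1.z    b1.vx   b1.vz   b2.x    b2.z    b2.vx   b2.vz 
     18  0.1364   +0.000  +0.031  -0.001  +0.000   +0.050  +0.092  +0.114  -0.028
     36  0.2727   +0.000  +0.031  +0.000  +0.000   +0.084  +0.046  +0.579  -0.415
     54  0.4091   +0.000  +0.031  +0.000  +0.000   +0.089  +0.047  -0.151  -0.018


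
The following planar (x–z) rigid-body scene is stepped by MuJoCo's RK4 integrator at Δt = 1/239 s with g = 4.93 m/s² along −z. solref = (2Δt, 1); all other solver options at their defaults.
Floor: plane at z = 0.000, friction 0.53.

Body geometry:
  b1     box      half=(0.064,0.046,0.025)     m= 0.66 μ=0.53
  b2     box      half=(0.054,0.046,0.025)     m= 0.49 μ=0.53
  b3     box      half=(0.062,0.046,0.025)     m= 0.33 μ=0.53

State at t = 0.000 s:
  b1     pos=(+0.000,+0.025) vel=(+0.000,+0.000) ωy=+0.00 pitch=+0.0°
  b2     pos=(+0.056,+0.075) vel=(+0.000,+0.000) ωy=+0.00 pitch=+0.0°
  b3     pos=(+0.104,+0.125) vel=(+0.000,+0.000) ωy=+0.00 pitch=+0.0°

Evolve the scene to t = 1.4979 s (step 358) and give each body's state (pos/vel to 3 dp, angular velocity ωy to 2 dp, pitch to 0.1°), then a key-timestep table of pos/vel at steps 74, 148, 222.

State at t = 1.4979 s:
  b1     pos=(+0.000,+0.025) vel=(+0.000,+0.000) ωy=+0.00 pitch=+0.0°
  b2     pos=(+0.110,+0.054) vel=(+0.000,+0.000) ωy=+0.00 pitch=+90.0°
  b3     pos=(+0.286,+0.025) vel=(+0.000,+0.000) ωy=+0.00 pitch=+180.0°

Key-timestep trajectory:
   step    t(s)  b1.x    b1.z    b1.vx   b1.vz   b2.x    b2.z    b2.vx   b2.vz   b3.x    b3.z    b3.vx   b3.vz 
     74  0.3096   +0.000  +0.025  +0.000  +0.000   +0.077  +0.073  +0.163  -0.101   +0.148  +0.071  +0.234  -0.588
    148  0.6192   +0.000  +0.025  +0.000  +0.000   +0.118  +0.057  +0.007  +0.002   +0.200  +0.063  +0.172  +0.091
    222  0.9289   +0.000  +0.025  +0.000  +0.000   +0.111  +0.054  +0.042  +0.029   +0.237  +0.065  +0.148  -0.034


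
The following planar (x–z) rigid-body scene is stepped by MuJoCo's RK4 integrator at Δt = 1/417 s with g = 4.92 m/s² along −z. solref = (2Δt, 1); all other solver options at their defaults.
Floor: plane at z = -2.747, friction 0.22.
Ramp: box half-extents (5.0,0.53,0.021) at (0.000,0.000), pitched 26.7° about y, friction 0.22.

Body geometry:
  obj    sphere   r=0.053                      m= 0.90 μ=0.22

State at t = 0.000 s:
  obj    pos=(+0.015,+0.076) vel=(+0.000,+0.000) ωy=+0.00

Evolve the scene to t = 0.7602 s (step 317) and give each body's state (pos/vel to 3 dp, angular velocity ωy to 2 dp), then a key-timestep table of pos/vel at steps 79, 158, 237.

State at t = 0.7602 s:
  obj    pos=(+0.422,-0.130) vel=(+1.072,-0.539) ωy=+22.64

Key-timestep trajectory:
   step    t(s)  obj.x    obj.z    obj.vx   obj.vz 
     79  0.1894   +0.040  +0.063  +0.267  -0.134
    158  0.3789   +0.116  +0.024  +0.535  -0.269
    237  0.5683   +0.243  -0.039  +0.802  -0.403


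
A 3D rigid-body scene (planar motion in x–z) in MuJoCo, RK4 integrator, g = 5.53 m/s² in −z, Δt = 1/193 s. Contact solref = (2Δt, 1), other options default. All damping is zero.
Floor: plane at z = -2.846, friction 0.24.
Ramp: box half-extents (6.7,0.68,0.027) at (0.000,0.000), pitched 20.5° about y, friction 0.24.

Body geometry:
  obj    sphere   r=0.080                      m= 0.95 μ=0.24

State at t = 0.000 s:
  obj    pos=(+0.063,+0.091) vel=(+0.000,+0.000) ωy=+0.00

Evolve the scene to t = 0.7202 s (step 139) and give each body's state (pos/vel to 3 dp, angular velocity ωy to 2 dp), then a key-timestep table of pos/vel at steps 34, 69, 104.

State at t = 0.7202 s:
  obj    pos=(+0.399,-0.035) vel=(+0.933,-0.349) ωy=+12.45

Key-timestep trajectory:
   step    t(s)  obj.x    obj.z    obj.vx   obj.vz 
     34  0.1762   +0.083  +0.083  +0.228  -0.085
     69  0.3575   +0.146  +0.060  +0.463  -0.173
    104  0.5389   +0.251  +0.020  +0.698  -0.261


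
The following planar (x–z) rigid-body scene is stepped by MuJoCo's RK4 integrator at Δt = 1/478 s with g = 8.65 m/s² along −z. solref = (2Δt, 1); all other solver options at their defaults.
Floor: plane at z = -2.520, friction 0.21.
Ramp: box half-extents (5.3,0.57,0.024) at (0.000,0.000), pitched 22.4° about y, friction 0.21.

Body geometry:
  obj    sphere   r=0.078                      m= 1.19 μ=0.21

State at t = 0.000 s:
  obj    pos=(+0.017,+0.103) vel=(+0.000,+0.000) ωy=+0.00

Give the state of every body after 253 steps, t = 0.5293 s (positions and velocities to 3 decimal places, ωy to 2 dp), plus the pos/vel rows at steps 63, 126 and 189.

State at t = 0.5293 s:
  obj    pos=(+0.322,-0.022) vel=(+1.152,-0.475) ωy=+15.97

Key-timestep trajectory:
   step    t(s)  obj.x    obj.z    obj.vx   obj.vz 
     63  0.1318   +0.036  +0.095  +0.287  -0.118
    126  0.2636   +0.093  +0.072  +0.574  -0.237
    189  0.3954   +0.187  +0.033  +0.861  -0.355


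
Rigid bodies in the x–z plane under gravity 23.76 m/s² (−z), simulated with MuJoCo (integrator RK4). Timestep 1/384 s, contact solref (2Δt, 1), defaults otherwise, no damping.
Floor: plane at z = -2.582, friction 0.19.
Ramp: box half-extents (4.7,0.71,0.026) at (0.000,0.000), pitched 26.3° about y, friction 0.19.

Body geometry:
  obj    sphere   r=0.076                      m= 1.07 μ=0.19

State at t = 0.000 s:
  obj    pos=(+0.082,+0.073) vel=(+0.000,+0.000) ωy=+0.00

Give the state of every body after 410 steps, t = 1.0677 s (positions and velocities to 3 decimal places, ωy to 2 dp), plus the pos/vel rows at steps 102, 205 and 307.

State at t = 1.0677 s:
  obj    pos=(+3.925,-1.826) vel=(+7.198,-3.557) ωy=+105.63

Key-timestep trajectory:
   step    t(s)  obj.x    obj.z    obj.vx   obj.vz 
    102  0.2656   +0.320  -0.044  +1.791  -0.885
    205  0.5339   +1.043  -0.402  +3.599  -1.779
    307  0.7995   +2.237  -0.992  +5.390  -2.664


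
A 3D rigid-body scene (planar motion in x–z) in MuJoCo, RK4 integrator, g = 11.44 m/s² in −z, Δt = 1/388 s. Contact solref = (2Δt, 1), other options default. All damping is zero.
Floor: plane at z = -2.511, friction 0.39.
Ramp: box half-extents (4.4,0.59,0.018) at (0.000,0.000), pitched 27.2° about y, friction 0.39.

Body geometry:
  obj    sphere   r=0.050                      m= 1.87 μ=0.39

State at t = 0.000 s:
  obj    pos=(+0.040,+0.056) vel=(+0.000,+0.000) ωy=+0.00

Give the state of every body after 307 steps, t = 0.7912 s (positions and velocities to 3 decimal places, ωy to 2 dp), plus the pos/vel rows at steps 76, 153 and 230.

State at t = 0.7912 s:
  obj    pos=(+1.080,-0.479) vel=(+2.629,-1.351) ωy=+59.10

Key-timestep trajectory:
   step    t(s)  obj.x    obj.z    obj.vx   obj.vz 
     76  0.1959   +0.104  +0.023  +0.651  -0.334
    153  0.3943   +0.298  -0.077  +1.310  -0.673
    230  0.5928   +0.624  -0.244  +1.969  -1.012


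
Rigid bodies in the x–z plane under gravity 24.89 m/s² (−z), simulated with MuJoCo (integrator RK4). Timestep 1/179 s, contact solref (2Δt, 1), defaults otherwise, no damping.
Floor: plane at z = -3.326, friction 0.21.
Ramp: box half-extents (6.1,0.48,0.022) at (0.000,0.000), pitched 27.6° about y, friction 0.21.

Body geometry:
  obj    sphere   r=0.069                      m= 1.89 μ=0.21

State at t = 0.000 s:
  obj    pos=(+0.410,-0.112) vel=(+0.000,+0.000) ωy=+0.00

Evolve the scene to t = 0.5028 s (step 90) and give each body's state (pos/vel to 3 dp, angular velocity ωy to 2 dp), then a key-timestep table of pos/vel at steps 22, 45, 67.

State at t = 0.5028 s:
  obj    pos=(+1.333,-0.594) vel=(+3.671,-1.919) ωy=+59.99

Key-timestep trajectory:
   step    t(s)  obj.x    obj.z    obj.vx   obj.vz 
     22  0.1229   +0.465  -0.141  +0.898  -0.469
     45  0.2514   +0.641  -0.232  +1.836  -0.960
     67  0.3743   +0.922  -0.379  +2.733  -1.429


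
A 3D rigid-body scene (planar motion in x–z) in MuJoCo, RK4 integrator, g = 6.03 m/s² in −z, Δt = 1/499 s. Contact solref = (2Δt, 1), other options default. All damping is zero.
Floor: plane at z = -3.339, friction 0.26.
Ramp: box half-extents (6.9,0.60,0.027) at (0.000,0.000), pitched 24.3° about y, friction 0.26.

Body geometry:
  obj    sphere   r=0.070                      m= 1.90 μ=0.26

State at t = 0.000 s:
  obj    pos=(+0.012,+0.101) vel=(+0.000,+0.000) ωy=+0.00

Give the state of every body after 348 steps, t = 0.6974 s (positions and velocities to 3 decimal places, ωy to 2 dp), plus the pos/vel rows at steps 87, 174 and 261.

State at t = 0.6974 s:
  obj    pos=(+0.405,-0.076) vel=(+1.127,-0.509) ωy=+17.66

Key-timestep trajectory:
   step    t(s)  obj.x    obj.z    obj.vx   obj.vz 
     87  0.1743   +0.037  +0.090  +0.282  -0.127
    174  0.3487   +0.110  +0.057  +0.563  -0.254
    261  0.5230   +0.233  +0.001  +0.845  -0.382


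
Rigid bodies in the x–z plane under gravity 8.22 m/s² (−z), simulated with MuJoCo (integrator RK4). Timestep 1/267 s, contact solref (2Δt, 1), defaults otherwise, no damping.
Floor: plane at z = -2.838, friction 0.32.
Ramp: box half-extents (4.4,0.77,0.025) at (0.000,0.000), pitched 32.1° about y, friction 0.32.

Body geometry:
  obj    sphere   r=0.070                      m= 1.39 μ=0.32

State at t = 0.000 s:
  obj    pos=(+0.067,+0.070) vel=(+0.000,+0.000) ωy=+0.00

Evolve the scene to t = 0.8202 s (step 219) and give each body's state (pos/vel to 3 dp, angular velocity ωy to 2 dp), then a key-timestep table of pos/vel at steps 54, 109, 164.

State at t = 0.8202 s:
  obj    pos=(+0.956,-0.488) vel=(+2.168,-1.360) ωy=+36.55

Key-timestep trajectory:
   step    t(s)  obj.x    obj.z    obj.vx   obj.vz 
     54  0.2022   +0.121  +0.036  +0.535  -0.335
    109  0.4082   +0.287  -0.068  +1.079  -0.677
    164  0.6142   +0.566  -0.243  +1.624  -1.018


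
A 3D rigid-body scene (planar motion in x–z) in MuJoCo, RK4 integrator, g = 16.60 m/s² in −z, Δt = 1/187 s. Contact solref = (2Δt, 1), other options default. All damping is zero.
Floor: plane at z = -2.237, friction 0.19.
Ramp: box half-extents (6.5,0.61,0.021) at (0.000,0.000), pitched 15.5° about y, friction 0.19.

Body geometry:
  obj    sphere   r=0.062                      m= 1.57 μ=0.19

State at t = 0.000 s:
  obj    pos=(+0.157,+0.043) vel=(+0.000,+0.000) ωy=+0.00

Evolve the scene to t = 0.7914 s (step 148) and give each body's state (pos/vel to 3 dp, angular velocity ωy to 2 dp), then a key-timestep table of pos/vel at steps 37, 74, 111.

State at t = 0.7914 s:
  obj    pos=(+1.113,-0.223) vel=(+2.417,-0.670) ωy=+40.44

Key-timestep trajectory:
   step    t(s)  obj.x    obj.z    obj.vx   obj.vz 
     37  0.1979   +0.217  +0.026  +0.604  -0.168
     74  0.3957   +0.396  -0.024  +1.208  -0.335
    111  0.5936   +0.695  -0.107  +1.813  -0.503


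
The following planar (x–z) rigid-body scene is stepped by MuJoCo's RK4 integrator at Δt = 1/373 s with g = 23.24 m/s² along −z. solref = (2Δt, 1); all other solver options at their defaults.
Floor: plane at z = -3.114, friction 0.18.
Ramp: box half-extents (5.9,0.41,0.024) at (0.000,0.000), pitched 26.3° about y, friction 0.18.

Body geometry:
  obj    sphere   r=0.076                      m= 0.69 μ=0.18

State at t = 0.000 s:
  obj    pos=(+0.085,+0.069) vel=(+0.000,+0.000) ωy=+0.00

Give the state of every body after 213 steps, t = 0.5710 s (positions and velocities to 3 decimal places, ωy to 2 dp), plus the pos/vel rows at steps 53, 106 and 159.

State at t = 0.5710 s:
  obj    pos=(+1.160,-0.462) vel=(+3.766,-1.861) ωy=+55.25

Key-timestep trajectory:
   step    t(s)  obj.x    obj.z    obj.vx   obj.vz 
     53  0.1421   +0.152  +0.037  +0.937  -0.463
    106  0.2842   +0.352  -0.062  +1.874  -0.926
    159  0.4263   +0.684  -0.227  +2.811  -1.389


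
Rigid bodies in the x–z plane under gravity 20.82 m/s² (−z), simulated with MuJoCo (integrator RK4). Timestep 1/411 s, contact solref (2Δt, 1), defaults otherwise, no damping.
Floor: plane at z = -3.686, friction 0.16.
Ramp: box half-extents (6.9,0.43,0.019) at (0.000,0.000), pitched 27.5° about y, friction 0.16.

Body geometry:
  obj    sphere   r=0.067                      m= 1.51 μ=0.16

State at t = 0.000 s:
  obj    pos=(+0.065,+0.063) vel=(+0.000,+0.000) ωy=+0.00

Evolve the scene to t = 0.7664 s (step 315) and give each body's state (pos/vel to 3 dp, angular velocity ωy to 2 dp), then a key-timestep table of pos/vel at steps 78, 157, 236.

State at t = 0.7664 s:
  obj    pos=(+1.854,-0.868) vel=(+4.669,-2.430) ωy=+78.54

Key-timestep trajectory:
   step    t(s)  obj.x    obj.z    obj.vx   obj.vz 
     78  0.1898   +0.175  +0.006  +1.156  -0.602
    157  0.3820   +0.510  -0.168  +2.327  -1.211
    236  0.5742   +1.069  -0.460  +3.498  -1.821
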